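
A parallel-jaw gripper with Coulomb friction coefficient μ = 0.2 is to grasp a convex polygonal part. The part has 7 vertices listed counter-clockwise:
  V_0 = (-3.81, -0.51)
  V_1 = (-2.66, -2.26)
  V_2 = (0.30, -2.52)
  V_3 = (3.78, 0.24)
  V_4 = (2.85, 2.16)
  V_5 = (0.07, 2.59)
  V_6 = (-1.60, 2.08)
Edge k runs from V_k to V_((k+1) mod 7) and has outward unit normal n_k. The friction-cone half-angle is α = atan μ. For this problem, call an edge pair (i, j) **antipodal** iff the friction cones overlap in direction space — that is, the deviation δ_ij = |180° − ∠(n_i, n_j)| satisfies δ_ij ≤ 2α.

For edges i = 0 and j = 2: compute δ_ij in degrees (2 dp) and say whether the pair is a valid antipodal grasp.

δ = 84.89°, invalid

α = atan 0.2 = 11.31°;  2α = 22.62°
edge 0: e_0 = (+1.15, -1.75);  n_0 = (-0.8357, -0.5492)
edge 2: e_2 = (+3.48, +2.76);  n_2 = (+0.6214, -0.7835)
∠(n_0, n_2) = 95.11°
δ = |180° − 95.11°| = 84.89°
84.89° > 2α = 22.62°  →  invalid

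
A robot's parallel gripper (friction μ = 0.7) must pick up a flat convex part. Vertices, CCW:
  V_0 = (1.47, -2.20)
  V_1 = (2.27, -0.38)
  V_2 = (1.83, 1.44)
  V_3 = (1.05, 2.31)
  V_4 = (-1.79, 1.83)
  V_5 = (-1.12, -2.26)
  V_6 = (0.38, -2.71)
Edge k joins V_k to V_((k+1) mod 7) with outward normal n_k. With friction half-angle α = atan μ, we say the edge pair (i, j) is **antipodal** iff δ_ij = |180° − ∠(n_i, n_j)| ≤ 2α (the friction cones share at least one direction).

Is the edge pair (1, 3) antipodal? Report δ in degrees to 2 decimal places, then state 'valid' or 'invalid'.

α = atan 0.7 = 34.99°;  2α = 69.98°
edge 1: e_1 = (-0.44, +1.82);  n_1 = (+0.9720, +0.2350)
edge 3: e_3 = (-2.84, -0.48);  n_3 = (-0.1667, +0.9860)
∠(n_1, n_3) = 86.00°
δ = |180° − 86.00°| = 94.00°
94.00° > 2α = 69.98°  →  invalid

δ = 94.00°, invalid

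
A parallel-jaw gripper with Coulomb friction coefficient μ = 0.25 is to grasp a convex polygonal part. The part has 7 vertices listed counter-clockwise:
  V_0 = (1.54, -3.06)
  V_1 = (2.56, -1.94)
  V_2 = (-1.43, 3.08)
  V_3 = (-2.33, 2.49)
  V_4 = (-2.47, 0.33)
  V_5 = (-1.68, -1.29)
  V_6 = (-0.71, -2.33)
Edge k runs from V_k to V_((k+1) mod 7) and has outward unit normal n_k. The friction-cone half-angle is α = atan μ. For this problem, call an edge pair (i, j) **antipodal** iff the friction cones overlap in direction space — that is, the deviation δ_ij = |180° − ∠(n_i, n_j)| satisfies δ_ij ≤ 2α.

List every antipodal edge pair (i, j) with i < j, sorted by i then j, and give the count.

count = 3; pairs: (0,2), (1,4), (1,5)

α = atan 0.25 = 14.04°;  2α = 28.07°
n_0 = (+0.7393, -0.6733)
n_1 = (+0.7828, +0.6222)
n_2 = (-0.5483, +0.8363)
n_3 = (-0.9979, +0.0647)
n_4 = (-0.8988, -0.4383)
n_5 = (-0.7313, -0.6821)
n_6 = (-0.3086, -0.9512)
  (0,1): δ = 99.20°  ·
  (0,2): δ = 14.43°  ✓
  (0,3): δ = 38.62°  ·
  (0,4): δ = 68.32°  ·
  (0,5): δ = 85.33°  ·
  (0,6): δ = 114.35°  ·
  (1,2): δ = 95.23°  ·
  (1,3): δ = 42.19°  ·
  (1,4): δ = 12.48°  ✓
  (1,5): δ = 4.53°  ✓
  (1,6): δ = 33.55°  ·
  (2,3): δ = 126.96°  ·
  (2,4): δ = 97.25°  ·
  (2,5): δ = 80.24°  ·
  (2,6): δ = 51.22°  ·
  (3,4): δ = 150.30°  ·
  (3,5): δ = 133.29°  ·
  (3,6): δ = 104.27°  ·
  (4,5): δ = 162.99°  ·
  (4,6): δ = 133.97°  ·
  (5,6): δ = 150.98°  ·
antipodal pairs: 3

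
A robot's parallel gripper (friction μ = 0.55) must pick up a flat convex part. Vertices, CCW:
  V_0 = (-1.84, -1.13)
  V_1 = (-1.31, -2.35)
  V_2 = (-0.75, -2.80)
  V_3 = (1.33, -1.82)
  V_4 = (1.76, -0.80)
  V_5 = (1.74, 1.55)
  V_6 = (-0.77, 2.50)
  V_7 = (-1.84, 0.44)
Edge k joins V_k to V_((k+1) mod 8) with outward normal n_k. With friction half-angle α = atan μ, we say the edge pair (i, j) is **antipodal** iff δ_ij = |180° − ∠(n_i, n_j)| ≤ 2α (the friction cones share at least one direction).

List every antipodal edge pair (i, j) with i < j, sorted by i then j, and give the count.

count = 11; pairs: (0,3), (0,4), (0,5), (1,4), (1,5), (2,5), (2,6), (3,6), (3,7), (4,6), (4,7)

α = atan 0.55 = 28.81°;  2α = 57.62°
n_0 = (-0.9172, -0.3985)
n_1 = (-0.6264, -0.7795)
n_2 = (+0.4262, -0.9046)
n_3 = (+0.9215, -0.3885)
n_4 = (+1.0000, +0.0085)
n_5 = (+0.3540, +0.9353)
n_6 = (-0.8874, +0.4609)
n_7 = (-1.0000, -0.0000)
  (0,1): δ = 152.27°  ·
  (0,2): δ = 88.25°  ·
  (0,3): δ = 46.34°  ✓
  (0,4): δ = 22.99°  ✓
  (0,5): δ = 45.79°  ✓
  (0,6): δ = 129.07°  ·
  (0,7): δ = 156.52°  ·
  (1,2): δ = 115.99°  ·
  (1,3): δ = 74.07°  ·
  (1,4): δ = 50.73°  ✓
  (1,5): δ = 18.05°  ✓
  (1,6): δ = 101.34°  ·
  (1,7): δ = 128.78°  ·
  (2,3): δ = 138.09°  ·
  (2,4): δ = 114.74°  ·
  (2,5): δ = 45.96°  ✓
  (2,6): δ = 37.32°  ✓
  (2,7): δ = 64.77°  ·
  (3,4): δ = 156.65°  ·
  (3,5): δ = 87.87°  ·
  (3,6): δ = 4.59°  ✓
  (3,7): δ = 22.86°  ✓
  (4,5): δ = 111.22°  ·
  (4,6): δ = 27.94°  ✓
  (4,7): δ = 0.49°  ✓
  (5,6): δ = 96.72°  ·
  (5,7): δ = 69.27°  ·
  (6,7): δ = 152.55°  ·
antipodal pairs: 11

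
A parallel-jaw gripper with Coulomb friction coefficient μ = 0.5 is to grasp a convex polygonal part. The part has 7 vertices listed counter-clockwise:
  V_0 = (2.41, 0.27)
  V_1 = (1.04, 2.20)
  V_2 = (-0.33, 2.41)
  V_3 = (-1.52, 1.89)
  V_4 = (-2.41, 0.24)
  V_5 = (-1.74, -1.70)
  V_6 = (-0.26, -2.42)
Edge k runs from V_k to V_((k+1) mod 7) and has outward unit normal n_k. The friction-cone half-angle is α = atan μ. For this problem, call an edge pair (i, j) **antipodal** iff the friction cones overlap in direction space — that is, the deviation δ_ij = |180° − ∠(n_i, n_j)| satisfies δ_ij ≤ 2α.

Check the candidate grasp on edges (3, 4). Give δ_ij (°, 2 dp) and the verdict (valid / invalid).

δ = 132.60°, invalid

α = atan 0.5 = 26.57°;  2α = 53.13°
edge 3: e_3 = (-0.89, -1.65);  n_3 = (-0.8801, +0.4747)
edge 4: e_4 = (+0.67, -1.94);  n_4 = (-0.9452, -0.3264)
∠(n_3, n_4) = 47.40°
δ = |180° − 47.40°| = 132.60°
132.60° > 2α = 53.13°  →  invalid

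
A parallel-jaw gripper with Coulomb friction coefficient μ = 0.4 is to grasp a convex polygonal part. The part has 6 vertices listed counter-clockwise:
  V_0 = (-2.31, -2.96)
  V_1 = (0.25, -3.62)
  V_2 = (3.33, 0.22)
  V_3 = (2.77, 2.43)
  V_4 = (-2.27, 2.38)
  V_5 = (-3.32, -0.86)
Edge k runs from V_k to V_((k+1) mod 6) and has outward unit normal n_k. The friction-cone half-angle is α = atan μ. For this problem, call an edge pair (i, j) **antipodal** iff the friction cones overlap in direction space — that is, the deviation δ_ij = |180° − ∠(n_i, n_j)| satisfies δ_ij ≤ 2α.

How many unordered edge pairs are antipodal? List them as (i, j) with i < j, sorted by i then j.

count = 4; pairs: (0,3), (1,4), (2,4), (2,5)

α = atan 0.4 = 21.80°;  2α = 43.60°
n_0 = (-0.2496, -0.9683)
n_1 = (+0.7801, -0.6257)
n_2 = (+0.9694, +0.2456)
n_3 = (-0.0099, +1.0000)
n_4 = (-0.9513, +0.3083)
n_5 = (-0.9012, -0.4334)
  (0,1): δ = 114.28°  ·
  (0,2): δ = 61.32°  ·
  (0,3): δ = 15.03°  ✓
  (0,4): δ = 86.50°  ·
  (0,5): δ = 130.14°  ·
  (1,2): δ = 127.05°  ·
  (1,3): δ = 50.70°  ·
  (1,4): δ = 20.78°  ✓
  (1,5): δ = 64.42°  ·
  (2,3): δ = 103.65°  ·
  (2,4): δ = 32.18°  ✓
  (2,5): δ = 11.47°  ✓
  (3,4): δ = 108.52°  ·
  (3,5): δ = 64.88°  ·
  (4,5): δ = 136.36°  ·
antipodal pairs: 4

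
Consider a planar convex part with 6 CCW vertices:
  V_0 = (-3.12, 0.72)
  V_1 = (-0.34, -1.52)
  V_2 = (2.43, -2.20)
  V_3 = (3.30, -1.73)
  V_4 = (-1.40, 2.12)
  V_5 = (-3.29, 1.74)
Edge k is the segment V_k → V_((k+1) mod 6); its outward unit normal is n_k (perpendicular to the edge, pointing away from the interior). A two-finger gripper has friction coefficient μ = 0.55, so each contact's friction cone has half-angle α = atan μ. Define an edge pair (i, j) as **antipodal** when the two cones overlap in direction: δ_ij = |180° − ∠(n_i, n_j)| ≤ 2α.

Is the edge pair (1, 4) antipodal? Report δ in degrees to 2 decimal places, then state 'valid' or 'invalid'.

δ = 25.16°, valid

α = atan 0.55 = 28.81°;  2α = 57.62°
edge 1: e_1 = (+2.77, -0.68);  n_1 = (-0.2384, -0.9712)
edge 4: e_4 = (-1.89, -0.38);  n_4 = (-0.1971, +0.9804)
∠(n_1, n_4) = 154.84°
δ = |180° − 154.84°| = 25.16°
25.16° ≤ 2α = 57.62°  →  valid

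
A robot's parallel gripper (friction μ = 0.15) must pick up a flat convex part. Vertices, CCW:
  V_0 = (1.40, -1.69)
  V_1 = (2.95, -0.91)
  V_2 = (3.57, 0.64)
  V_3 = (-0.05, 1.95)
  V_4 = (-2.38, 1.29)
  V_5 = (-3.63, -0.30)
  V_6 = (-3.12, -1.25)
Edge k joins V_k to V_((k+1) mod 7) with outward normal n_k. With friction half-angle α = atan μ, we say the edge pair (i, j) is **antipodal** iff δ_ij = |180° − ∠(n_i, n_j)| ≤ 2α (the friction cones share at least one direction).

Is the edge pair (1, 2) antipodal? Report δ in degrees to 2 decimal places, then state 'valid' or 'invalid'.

δ = 88.09°, invalid

α = atan 0.15 = 8.53°;  2α = 17.06°
edge 1: e_1 = (+0.62, +1.55);  n_1 = (+0.9285, -0.3714)
edge 2: e_2 = (-3.62, +1.31);  n_2 = (+0.3403, +0.9403)
∠(n_1, n_2) = 91.91°
δ = |180° − 91.91°| = 88.09°
88.09° > 2α = 17.06°  →  invalid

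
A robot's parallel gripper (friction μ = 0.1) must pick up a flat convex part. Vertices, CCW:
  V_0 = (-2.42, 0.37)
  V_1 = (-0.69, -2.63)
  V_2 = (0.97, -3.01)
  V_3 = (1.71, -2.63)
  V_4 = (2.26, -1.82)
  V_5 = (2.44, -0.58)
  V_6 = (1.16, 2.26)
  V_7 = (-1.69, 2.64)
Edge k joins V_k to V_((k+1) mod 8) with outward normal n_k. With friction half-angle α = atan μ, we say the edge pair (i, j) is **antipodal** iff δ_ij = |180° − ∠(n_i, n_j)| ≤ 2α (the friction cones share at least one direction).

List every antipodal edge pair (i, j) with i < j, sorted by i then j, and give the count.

count = 3; pairs: (0,5), (1,6), (4,7)

α = atan 0.1 = 5.71°;  2α = 11.42°
n_0 = (-0.8663, -0.4996)
n_1 = (-0.2231, -0.9748)
n_2 = (+0.4568, -0.8896)
n_3 = (+0.8273, -0.5618)
n_4 = (+0.9896, -0.1437)
n_5 = (+0.9117, +0.4109)
n_6 = (+0.1322, +0.9912)
n_7 = (-0.9520, +0.3061)
  (0,1): δ = 132.86°  ·
  (0,2): δ = 92.79°  ·
  (0,3): δ = 64.15°  ·
  (0,4): δ = 38.23°  ·
  (0,5): δ = 5.71°  ✓
  (0,6): δ = 52.43°  ·
  (0,7): δ = 132.20°  ·
  (1,2): δ = 139.93°  ·
  (1,3): δ = 111.28°  ·
  (1,4): δ = 85.37°  ·
  (1,5): δ = 52.84°  ·
  (1,6): δ = 5.30°  ✓
  (1,7): δ = 85.07°  ·
  (2,3): δ = 151.36°  ·
  (2,4): δ = 125.44°  ·
  (2,5): δ = 92.92°  ·
  (2,6): δ = 34.78°  ·
  (2,7): δ = 44.99°  ·
  (3,4): δ = 154.08°  ·
  (3,5): δ = 121.56°  ·
  (3,6): δ = 63.42°  ·
  (3,7): δ = 16.35°  ·
  (4,5): δ = 147.48°  ·
  (4,6): δ = 89.34°  ·
  (4,7): δ = 9.57°  ✓
  (5,6): δ = 121.86°  ·
  (5,7): δ = 42.09°  ·
  (6,7): δ = 100.23°  ·
antipodal pairs: 3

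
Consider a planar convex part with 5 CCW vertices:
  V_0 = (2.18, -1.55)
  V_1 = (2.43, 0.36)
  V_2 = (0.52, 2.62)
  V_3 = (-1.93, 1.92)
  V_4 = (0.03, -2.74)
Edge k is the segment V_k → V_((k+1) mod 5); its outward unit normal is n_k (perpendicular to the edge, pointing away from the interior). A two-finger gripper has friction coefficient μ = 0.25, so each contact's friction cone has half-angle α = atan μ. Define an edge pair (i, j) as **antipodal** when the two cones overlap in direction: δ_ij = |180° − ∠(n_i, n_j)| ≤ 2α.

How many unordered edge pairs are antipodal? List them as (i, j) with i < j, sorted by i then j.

α = atan 0.25 = 14.04°;  2α = 28.07°
n_0 = (+0.9915, -0.1298)
n_1 = (+0.7638, +0.6455)
n_2 = (-0.2747, +0.9615)
n_3 = (-0.9218, -0.3877)
n_4 = (+0.4843, -0.8749)
  (0,1): δ = 132.34°  ·
  (0,2): δ = 66.60°  ·
  (0,3): δ = 30.27°  ·
  (0,4): δ = 126.42°  ·
  (1,2): δ = 114.26°  ·
  (1,3): δ = 17.39°  ✓
  (1,4): δ = 78.76°  ·
  (2,3): δ = 83.13°  ·
  (2,4): δ = 13.02°  ✓
  (3,4): δ = 83.85°  ·
antipodal pairs: 2

count = 2; pairs: (1,3), (2,4)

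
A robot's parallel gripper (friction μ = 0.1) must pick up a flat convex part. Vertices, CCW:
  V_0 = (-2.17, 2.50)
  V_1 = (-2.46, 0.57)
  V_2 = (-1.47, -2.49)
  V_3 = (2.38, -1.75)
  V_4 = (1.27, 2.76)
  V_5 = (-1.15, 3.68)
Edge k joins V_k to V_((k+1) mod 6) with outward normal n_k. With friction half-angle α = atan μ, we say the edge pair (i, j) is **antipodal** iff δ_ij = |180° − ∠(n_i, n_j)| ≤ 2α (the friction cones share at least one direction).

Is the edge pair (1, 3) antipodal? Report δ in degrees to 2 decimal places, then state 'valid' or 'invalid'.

α = atan 0.1 = 5.71°;  2α = 11.42°
edge 1: e_1 = (+0.99, -3.06);  n_1 = (-0.9514, -0.3078)
edge 3: e_3 = (-1.11, +4.51);  n_3 = (+0.9710, +0.2390)
∠(n_1, n_3) = 175.90°
δ = |180° − 175.90°| = 4.10°
4.10° ≤ 2α = 11.42°  →  valid

δ = 4.10°, valid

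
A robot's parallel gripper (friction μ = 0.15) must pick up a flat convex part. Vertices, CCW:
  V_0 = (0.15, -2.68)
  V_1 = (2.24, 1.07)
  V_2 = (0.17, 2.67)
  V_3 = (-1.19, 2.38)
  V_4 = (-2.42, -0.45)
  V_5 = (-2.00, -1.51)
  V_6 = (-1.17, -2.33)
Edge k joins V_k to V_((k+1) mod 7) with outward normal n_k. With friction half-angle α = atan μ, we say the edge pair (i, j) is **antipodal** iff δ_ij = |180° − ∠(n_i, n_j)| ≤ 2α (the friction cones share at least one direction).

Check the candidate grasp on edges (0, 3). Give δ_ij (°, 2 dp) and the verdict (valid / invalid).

δ = 5.64°, valid

α = atan 0.15 = 8.53°;  2α = 17.06°
edge 0: e_0 = (+2.09, +3.75);  n_0 = (+0.8735, -0.4868)
edge 3: e_3 = (-1.23, -2.83);  n_3 = (-0.9171, +0.3986)
∠(n_0, n_3) = 174.36°
δ = |180° − 174.36°| = 5.64°
5.64° ≤ 2α = 17.06°  →  valid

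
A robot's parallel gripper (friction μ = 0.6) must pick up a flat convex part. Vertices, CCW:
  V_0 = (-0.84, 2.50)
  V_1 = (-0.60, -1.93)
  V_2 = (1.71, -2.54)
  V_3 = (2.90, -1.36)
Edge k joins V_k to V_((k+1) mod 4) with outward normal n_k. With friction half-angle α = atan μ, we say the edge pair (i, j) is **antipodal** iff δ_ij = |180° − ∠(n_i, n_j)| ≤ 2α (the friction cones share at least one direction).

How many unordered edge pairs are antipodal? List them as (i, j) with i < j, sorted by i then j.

α = atan 0.6 = 30.96°;  2α = 61.93°
n_0 = (-0.9985, -0.0541)
n_1 = (-0.2553, -0.9669)
n_2 = (+0.7041, -0.7101)
n_3 = (+0.7182, +0.6959)
  (0,1): δ = 107.89°  ·
  (0,2): δ = 48.34°  ✓
  (0,3): δ = 40.99°  ✓
  (1,2): δ = 120.45°  ·
  (1,3): δ = 31.11°  ✓
  (2,3): δ = 90.66°  ·
antipodal pairs: 3

count = 3; pairs: (0,2), (0,3), (1,3)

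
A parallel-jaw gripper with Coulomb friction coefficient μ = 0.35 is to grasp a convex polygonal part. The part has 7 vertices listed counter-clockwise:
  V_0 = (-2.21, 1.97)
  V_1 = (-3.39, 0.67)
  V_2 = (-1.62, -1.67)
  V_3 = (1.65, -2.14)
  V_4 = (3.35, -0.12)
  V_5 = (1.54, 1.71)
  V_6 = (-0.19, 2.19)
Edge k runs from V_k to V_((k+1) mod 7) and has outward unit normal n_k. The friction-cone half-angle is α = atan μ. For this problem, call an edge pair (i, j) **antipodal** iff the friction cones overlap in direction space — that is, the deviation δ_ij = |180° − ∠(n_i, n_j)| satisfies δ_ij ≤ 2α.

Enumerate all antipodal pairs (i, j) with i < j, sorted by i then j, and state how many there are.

count = 6; pairs: (0,3), (1,4), (1,5), (2,4), (2,5), (2,6)

α = atan 0.35 = 19.29°;  2α = 38.58°
n_0 = (-0.7405, +0.6721)
n_1 = (-0.7975, -0.6033)
n_2 = (-0.1423, -0.9898)
n_3 = (+0.7651, -0.6439)
n_4 = (+0.7110, +0.7032)
n_5 = (+0.2674, +0.9636)
n_6 = (-0.1083, +0.9941)
  (0,1): δ = 100.67°  ·
  (0,2): δ = 55.95°  ·
  (0,3): δ = 2.15°  ✓
  (0,4): δ = 86.91°  ·
  (0,5): δ = 116.72°  ·
  (0,6): δ = 138.45°  ·
  (1,2): δ = 135.28°  ·
  (1,3): δ = 77.19°  ·
  (1,4): δ = 7.58°  ✓
  (1,5): δ = 37.39°  ✓
  (1,6): δ = 59.11°  ·
  (2,3): δ = 121.90°  ·
  (2,4): δ = 37.14°  ✓
  (2,5): δ = 7.33°  ✓
  (2,6): δ = 14.39°  ✓
  (3,4): δ = 95.23°  ·
  (3,5): δ = 65.42°  ·
  (3,6): δ = 43.70°  ·
  (4,5): δ = 150.19°  ·
  (4,6): δ = 128.47°  ·
  (5,6): δ = 158.28°  ·
antipodal pairs: 6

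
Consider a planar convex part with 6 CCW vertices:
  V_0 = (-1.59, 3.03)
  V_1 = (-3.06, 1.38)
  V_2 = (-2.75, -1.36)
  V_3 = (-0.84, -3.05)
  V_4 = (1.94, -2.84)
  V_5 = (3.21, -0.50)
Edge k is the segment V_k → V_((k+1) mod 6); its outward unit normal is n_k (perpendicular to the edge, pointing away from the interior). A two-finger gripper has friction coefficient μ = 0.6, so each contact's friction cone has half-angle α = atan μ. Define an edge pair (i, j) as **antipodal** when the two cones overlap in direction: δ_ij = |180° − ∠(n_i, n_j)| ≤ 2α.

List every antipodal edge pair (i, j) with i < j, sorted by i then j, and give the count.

count = 6; pairs: (0,3), (0,4), (1,4), (1,5), (2,5), (3,5)

α = atan 0.6 = 30.96°;  2α = 61.93°
n_0 = (-0.7467, +0.6652)
n_1 = (-0.9937, -0.1124)
n_2 = (-0.6627, -0.7489)
n_3 = (+0.0753, -0.9972)
n_4 = (+0.8789, -0.4770)
n_5 = (+0.5925, +0.8056)
  (0,1): δ = 131.85°  ·
  (0,2): δ = 89.80°  ·
  (0,3): δ = 43.98°  ✓
  (0,4): δ = 13.21°  ✓
  (0,5): δ = 95.37°  ·
  (1,2): δ = 137.96°  ·
  (1,3): δ = 92.14°  ·
  (1,4): δ = 34.95°  ✓
  (1,5): δ = 47.21°  ✓
  (2,3): δ = 134.18°  ·
  (2,4): δ = 76.99°  ·
  (2,5): δ = 5.17°  ✓
  (3,4): δ = 122.81°  ·
  (3,5): δ = 40.65°  ✓
  (4,5): δ = 97.84°  ·
antipodal pairs: 6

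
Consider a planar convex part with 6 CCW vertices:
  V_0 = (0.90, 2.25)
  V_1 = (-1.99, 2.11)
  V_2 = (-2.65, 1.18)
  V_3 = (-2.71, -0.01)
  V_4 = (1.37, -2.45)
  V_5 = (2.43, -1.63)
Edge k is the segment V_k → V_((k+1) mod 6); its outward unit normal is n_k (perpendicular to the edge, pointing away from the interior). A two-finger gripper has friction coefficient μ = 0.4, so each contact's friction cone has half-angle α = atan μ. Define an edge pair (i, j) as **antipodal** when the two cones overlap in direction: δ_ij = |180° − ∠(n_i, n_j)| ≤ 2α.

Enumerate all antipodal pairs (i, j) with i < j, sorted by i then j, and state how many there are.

count = 5; pairs: (0,3), (0,4), (1,4), (2,5), (3,5)

α = atan 0.4 = 21.80°;  2α = 43.60°
n_0 = (-0.0484, +0.9988)
n_1 = (-0.8155, +0.5787)
n_2 = (-0.9987, +0.0504)
n_3 = (-0.5133, -0.8582)
n_4 = (+0.6119, -0.7910)
n_5 = (+0.9303, +0.3668)
  (0,1): δ = 128.14°  ·
  (0,2): δ = 95.66°  ·
  (0,3): δ = 33.65°  ✓
  (0,4): δ = 34.95°  ✓
  (0,5): δ = 108.75°  ·
  (1,2): δ = 147.52°  ·
  (1,3): δ = 85.52°  ·
  (1,4): δ = 16.91°  ✓
  (1,5): δ = 56.88°  ·
  (2,3): δ = 117.99°  ·
  (2,4): δ = 49.39°  ·
  (2,5): δ = 24.41°  ✓
  (3,4): δ = 111.39°  ·
  (3,5): δ = 37.60°  ✓
  (4,5): δ = 106.20°  ·
antipodal pairs: 5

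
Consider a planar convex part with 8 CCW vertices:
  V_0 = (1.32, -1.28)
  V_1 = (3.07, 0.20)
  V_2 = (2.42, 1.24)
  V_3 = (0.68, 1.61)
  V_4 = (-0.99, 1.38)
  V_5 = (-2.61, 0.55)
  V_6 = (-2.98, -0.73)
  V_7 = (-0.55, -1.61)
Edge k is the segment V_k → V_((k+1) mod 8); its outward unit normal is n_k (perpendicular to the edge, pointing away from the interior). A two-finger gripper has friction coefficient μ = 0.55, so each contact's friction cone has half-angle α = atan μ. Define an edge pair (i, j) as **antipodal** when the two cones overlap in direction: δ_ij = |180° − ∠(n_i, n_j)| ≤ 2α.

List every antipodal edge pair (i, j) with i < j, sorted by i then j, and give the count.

count = 12; pairs: (0,2), (0,3), (0,4), (0,5), (1,5), (1,6), (2,6), (2,7), (3,6), (3,7), (4,6), (4,7)

α = atan 0.55 = 28.81°;  2α = 57.62°
n_0 = (+0.6457, -0.7636)
n_1 = (+0.8480, +0.5300)
n_2 = (+0.2080, +0.9781)
n_3 = (-0.1364, +0.9906)
n_4 = (-0.4560, +0.8900)
n_5 = (-0.9607, +0.2777)
n_6 = (-0.3405, -0.9402)
n_7 = (+0.1738, -0.9848)
  (0,1): δ = 98.22°  ·
  (0,2): δ = 52.23°  ✓
  (0,3): δ = 32.38°  ✓
  (0,4): δ = 13.09°  ✓
  (0,5): δ = 33.66°  ✓
  (0,6): δ = 119.87°  ·
  (0,7): δ = 149.79°  ·
  (1,2): δ = 134.01°  ·
  (1,3): δ = 114.16°  ·
  (1,4): δ = 94.88°  ·
  (1,5): δ = 48.13°  ✓
  (1,6): δ = 38.09°  ✓
  (1,7): δ = 68.00°  ·
  (2,3): δ = 160.15°  ·
  (2,4): δ = 140.87°  ·
  (2,5): δ = 94.12°  ·
  (2,6): δ = 7.90°  ✓
  (2,7): δ = 22.01°  ✓
  (3,4): δ = 160.71°  ·
  (3,5): δ = 113.96°  ·
  (3,6): δ = 27.75°  ✓
  (3,7): δ = 2.17°  ✓
  (4,5): δ = 133.25°  ·
  (4,6): δ = 47.04°  ✓
  (4,7): δ = 17.12°  ✓
  (5,6): δ = 93.78°  ·
  (5,7): δ = 63.87°  ·
  (6,7): δ = 150.08°  ·
antipodal pairs: 12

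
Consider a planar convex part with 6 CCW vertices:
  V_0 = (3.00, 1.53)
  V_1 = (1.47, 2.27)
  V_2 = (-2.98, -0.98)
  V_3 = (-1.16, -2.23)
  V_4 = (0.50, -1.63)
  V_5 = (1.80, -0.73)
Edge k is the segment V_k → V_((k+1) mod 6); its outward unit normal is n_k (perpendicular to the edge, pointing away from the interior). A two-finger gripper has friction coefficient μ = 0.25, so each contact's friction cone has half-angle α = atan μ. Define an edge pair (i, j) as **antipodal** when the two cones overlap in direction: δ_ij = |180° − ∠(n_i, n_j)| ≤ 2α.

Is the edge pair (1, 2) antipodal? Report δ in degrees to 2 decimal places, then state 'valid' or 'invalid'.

δ = 70.62°, invalid

α = atan 0.25 = 14.04°;  2α = 28.07°
edge 1: e_1 = (-4.45, -3.25);  n_1 = (-0.5898, +0.8076)
edge 2: e_2 = (+1.82, -1.25);  n_2 = (-0.5661, -0.8243)
∠(n_1, n_2) = 109.38°
δ = |180° − 109.38°| = 70.62°
70.62° > 2α = 28.07°  →  invalid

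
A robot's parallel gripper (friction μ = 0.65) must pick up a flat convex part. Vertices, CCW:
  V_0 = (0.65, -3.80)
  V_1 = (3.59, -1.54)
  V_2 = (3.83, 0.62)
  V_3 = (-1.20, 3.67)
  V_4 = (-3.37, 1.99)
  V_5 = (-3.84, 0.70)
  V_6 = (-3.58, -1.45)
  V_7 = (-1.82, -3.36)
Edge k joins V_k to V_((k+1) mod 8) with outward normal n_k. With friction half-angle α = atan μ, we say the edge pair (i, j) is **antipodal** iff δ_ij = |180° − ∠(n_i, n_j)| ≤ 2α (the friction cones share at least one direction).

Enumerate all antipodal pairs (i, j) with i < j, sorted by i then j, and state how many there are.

count = 11; pairs: (0,3), (0,4), (0,5), (1,3), (1,4), (1,5), (1,6), (2,5), (2,6), (2,7), (3,7)

α = atan 0.65 = 33.02°;  2α = 66.05°
n_0 = (+0.6095, -0.7928)
n_1 = (+0.9939, -0.1104)
n_2 = (+0.5185, +0.8551)
n_3 = (-0.6122, +0.7907)
n_4 = (-0.9396, +0.3423)
n_5 = (-0.9928, -0.1201)
n_6 = (-0.7354, -0.6776)
n_7 = (-0.1754, -0.9845)
  (0,1): δ = 133.89°  ·
  (0,2): δ = 68.78°  ·
  (0,3): δ = 0.20°  ✓
  (0,4): δ = 32.43°  ✓
  (0,5): δ = 59.35°  ✓
  (0,6): δ = 95.11°  ·
  (0,7): δ = 132.35°  ·
  (1,2): δ = 114.89°  ·
  (1,3): δ = 45.91°  ✓
  (1,4): δ = 13.68°  ✓
  (1,5): δ = 13.24°  ✓
  (1,6): δ = 49.00°  ✓
  (1,7): δ = 86.24°  ·
  (2,3): δ = 111.02°  ·
  (2,4): δ = 78.79°  ·
  (2,5): δ = 51.87°  ✓
  (2,6): δ = 16.11°  ✓
  (2,7): δ = 21.13°  ✓
  (3,4): δ = 147.77°  ·
  (3,5): δ = 120.85°  ·
  (3,6): δ = 85.09°  ·
  (3,7): δ = 47.85°  ✓
  (4,5): δ = 153.09°  ·
  (4,6): δ = 117.32°  ·
  (4,7): δ = 80.08°  ·
  (5,6): δ = 144.24°  ·
  (5,7): δ = 107.00°  ·
  (6,7): δ = 142.76°  ·
antipodal pairs: 11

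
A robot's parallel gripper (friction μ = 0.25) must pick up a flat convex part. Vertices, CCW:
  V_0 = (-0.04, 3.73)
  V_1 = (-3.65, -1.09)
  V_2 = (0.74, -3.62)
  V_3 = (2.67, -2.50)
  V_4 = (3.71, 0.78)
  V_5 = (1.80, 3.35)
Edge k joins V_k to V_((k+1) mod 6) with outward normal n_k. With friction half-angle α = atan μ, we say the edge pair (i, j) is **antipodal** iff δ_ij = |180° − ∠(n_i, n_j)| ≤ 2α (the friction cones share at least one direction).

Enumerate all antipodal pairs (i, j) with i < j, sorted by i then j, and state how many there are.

α = atan 0.25 = 14.04°;  2α = 28.07°
n_0 = (-0.8004, +0.5995)
n_1 = (-0.4993, -0.8664)
n_2 = (+0.5019, -0.8649)
n_3 = (+0.9532, -0.3022)
n_4 = (+0.8026, +0.5965)
n_5 = (+0.2023, +0.9793)
  (0,1): δ = 83.12°  ·
  (0,2): δ = 23.04°  ✓
  (0,3): δ = 19.24°  ✓
  (0,4): δ = 73.45°  ·
  (0,5): δ = 115.16°  ·
  (1,2): δ = 119.92°  ·
  (1,3): δ = 77.64°  ·
  (1,4): δ = 23.43°  ✓
  (1,5): δ = 18.29°  ✓
  (2,3): δ = 137.72°  ·
  (2,4): δ = 83.51°  ·
  (2,5): δ = 41.80°  ·
  (3,4): δ = 125.79°  ·
  (3,5): δ = 84.08°  ·
  (4,5): δ = 138.29°  ·
antipodal pairs: 4

count = 4; pairs: (0,2), (0,3), (1,4), (1,5)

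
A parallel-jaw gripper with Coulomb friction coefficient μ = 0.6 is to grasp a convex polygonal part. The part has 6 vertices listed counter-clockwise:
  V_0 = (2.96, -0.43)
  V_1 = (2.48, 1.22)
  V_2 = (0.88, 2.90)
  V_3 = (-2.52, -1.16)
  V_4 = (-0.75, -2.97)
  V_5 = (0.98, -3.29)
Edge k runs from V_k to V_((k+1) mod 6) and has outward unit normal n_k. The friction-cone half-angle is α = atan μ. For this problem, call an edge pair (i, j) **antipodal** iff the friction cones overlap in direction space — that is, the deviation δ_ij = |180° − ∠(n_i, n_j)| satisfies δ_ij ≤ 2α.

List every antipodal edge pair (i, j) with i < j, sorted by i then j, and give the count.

α = atan 0.6 = 30.96°;  2α = 61.93°
n_0 = (+0.9602, +0.2793)
n_1 = (+0.7241, +0.6897)
n_2 = (-0.7667, +0.6420)
n_3 = (-0.7150, -0.6992)
n_4 = (-0.1819, -0.9833)
n_5 = (+0.8222, -0.5692)
  (0,1): δ = 152.62°  ·
  (0,2): δ = 56.16°  ✓
  (0,3): δ = 28.14°  ✓
  (0,4): δ = 63.30°  ·
  (0,5): δ = 129.08°  ·
  (1,2): δ = 83.55°  ·
  (1,3): δ = 0.76°  ✓
  (1,4): δ = 35.92°  ✓
  (1,5): δ = 101.70°  ·
  (2,3): δ = 95.70°  ·
  (2,4): δ = 60.54°  ✓
  (2,5): δ = 5.25°  ✓
  (3,4): δ = 144.84°  ·
  (3,5): δ = 79.06°  ·
  (4,5): δ = 114.22°  ·
antipodal pairs: 6

count = 6; pairs: (0,2), (0,3), (1,3), (1,4), (2,4), (2,5)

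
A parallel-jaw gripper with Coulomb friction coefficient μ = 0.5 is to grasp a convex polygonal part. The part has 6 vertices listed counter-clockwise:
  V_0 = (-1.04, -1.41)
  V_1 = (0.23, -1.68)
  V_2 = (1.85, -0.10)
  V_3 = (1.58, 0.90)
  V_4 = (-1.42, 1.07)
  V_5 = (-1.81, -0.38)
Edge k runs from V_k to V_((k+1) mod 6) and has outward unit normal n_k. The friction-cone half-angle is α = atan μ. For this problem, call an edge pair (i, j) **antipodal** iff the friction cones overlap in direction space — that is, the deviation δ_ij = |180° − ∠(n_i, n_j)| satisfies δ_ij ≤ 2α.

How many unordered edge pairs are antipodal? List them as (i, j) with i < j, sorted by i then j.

α = atan 0.5 = 26.57°;  2α = 53.13°
n_0 = (-0.2080, -0.9781)
n_1 = (+0.6982, -0.7159)
n_2 = (+0.9654, +0.2607)
n_3 = (+0.0566, +0.9984)
n_4 = (-0.9657, +0.2597)
n_5 = (-0.8009, -0.5988)
  (0,1): δ = 123.71°  ·
  (0,2): δ = 62.89°  ·
  (0,3): δ = 8.76°  ✓
  (0,4): δ = 86.95°  ·
  (0,5): δ = 138.78°  ·
  (1,2): δ = 119.17°  ·
  (1,3): δ = 47.53°  ✓
  (1,4): δ = 30.66°  ✓
  (1,5): δ = 82.50°  ·
  (2,3): δ = 108.35°  ·
  (2,4): δ = 30.16°  ✓
  (2,5): δ = 21.67°  ✓
  (3,4): δ = 101.81°  ·
  (3,5): δ = 49.98°  ✓
  (4,5): δ = 128.16°  ·
antipodal pairs: 6

count = 6; pairs: (0,3), (1,3), (1,4), (2,4), (2,5), (3,5)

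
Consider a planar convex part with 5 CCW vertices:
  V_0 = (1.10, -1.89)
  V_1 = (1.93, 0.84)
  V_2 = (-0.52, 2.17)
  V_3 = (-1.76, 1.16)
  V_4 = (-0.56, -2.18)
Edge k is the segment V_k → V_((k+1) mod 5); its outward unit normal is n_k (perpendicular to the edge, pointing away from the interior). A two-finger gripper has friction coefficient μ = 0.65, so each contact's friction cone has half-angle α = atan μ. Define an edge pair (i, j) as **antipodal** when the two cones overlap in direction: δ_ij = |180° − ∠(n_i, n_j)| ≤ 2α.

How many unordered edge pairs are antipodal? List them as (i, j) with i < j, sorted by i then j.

count = 5; pairs: (0,2), (0,3), (1,3), (1,4), (2,4)

α = atan 0.65 = 33.02°;  2α = 66.05°
n_0 = (+0.9568, -0.2909)
n_1 = (+0.4771, +0.8789)
n_2 = (-0.6315, +0.7753)
n_3 = (-0.9411, -0.3381)
n_4 = (+0.1721, -0.9851)
  (0,1): δ = 101.58°  ·
  (0,2): δ = 33.93°  ✓
  (0,3): δ = 36.67°  ✓
  (0,4): δ = 116.82°  ·
  (1,2): δ = 112.34°  ·
  (1,3): δ = 41.74°  ✓
  (1,4): δ = 38.41°  ✓
  (2,3): δ = 109.40°  ·
  (2,4): δ = 29.25°  ✓
  (3,4): δ = 99.85°  ·
antipodal pairs: 5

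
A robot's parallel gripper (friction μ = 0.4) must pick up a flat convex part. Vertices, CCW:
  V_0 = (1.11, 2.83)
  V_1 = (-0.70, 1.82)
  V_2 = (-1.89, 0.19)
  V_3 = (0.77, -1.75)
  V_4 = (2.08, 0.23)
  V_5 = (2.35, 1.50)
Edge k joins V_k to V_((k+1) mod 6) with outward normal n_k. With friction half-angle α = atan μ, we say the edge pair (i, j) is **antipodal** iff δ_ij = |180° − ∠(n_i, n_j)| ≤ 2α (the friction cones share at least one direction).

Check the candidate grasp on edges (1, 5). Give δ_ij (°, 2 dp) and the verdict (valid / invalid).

α = atan 0.4 = 21.80°;  2α = 43.60°
edge 1: e_1 = (-1.19, -1.63);  n_1 = (-0.8077, +0.5896)
edge 5: e_5 = (-1.24, +1.33);  n_5 = (+0.7314, +0.6819)
∠(n_1, n_5) = 100.87°
δ = |180° − 100.87°| = 79.13°
79.13° > 2α = 43.60°  →  invalid

δ = 79.13°, invalid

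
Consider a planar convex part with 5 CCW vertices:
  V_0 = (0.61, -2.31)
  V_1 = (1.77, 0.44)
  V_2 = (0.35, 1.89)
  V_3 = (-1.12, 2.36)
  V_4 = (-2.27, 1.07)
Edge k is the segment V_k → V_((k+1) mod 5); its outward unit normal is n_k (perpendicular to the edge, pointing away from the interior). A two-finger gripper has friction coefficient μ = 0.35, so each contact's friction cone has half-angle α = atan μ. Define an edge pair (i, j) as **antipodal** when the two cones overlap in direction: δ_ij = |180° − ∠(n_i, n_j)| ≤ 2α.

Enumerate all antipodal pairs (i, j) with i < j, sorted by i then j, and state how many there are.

count = 3; pairs: (0,3), (1,4), (2,4)

α = atan 0.35 = 19.29°;  2α = 38.58°
n_0 = (+0.9214, -0.3887)
n_1 = (+0.7145, +0.6997)
n_2 = (+0.3045, +0.9525)
n_3 = (-0.7465, +0.6654)
n_4 = (-0.7612, -0.6486)
  (0,1): δ = 112.73°  ·
  (0,2): δ = 84.86°  ·
  (0,3): δ = 18.85°  ✓
  (0,4): δ = 63.30°  ·
  (1,2): δ = 152.13°  ·
  (1,3): δ = 86.12°  ·
  (1,4): δ = 3.97°  ✓
  (2,3): δ = 113.99°  ·
  (2,4): δ = 31.84°  ✓
  (3,4): δ = 97.85°  ·
antipodal pairs: 3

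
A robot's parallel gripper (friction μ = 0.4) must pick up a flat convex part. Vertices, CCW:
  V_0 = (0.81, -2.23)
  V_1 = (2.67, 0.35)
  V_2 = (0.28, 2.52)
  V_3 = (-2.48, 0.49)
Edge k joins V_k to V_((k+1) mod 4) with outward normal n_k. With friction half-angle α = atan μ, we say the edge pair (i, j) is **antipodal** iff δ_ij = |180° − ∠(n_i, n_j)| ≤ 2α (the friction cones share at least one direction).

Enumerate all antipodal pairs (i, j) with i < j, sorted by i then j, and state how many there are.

α = atan 0.4 = 21.80°;  2α = 43.60°
n_0 = (+0.8112, -0.5848)
n_1 = (+0.6722, +0.7404)
n_2 = (-0.5925, +0.8056)
n_3 = (-0.6372, -0.7707)
  (0,1): δ = 96.45°  ·
  (0,2): δ = 17.88°  ✓
  (0,3): δ = 86.21°  ·
  (1,2): δ = 101.43°  ·
  (1,3): δ = 2.66°  ✓
  (2,3): δ = 75.92°  ·
antipodal pairs: 2

count = 2; pairs: (0,2), (1,3)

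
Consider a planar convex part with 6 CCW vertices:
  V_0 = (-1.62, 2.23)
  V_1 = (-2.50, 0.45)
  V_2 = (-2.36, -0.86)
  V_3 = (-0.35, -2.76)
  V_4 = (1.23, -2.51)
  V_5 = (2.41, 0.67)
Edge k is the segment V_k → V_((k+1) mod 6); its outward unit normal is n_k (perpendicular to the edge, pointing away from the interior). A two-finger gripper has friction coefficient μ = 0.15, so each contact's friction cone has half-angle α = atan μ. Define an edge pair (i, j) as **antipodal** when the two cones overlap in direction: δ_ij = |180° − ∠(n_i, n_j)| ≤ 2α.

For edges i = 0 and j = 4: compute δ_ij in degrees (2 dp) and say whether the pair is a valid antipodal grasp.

δ = 5.95°, valid

α = atan 0.15 = 8.53°;  2α = 17.06°
edge 0: e_0 = (-0.88, -1.78);  n_0 = (-0.8964, +0.4432)
edge 4: e_4 = (+1.18, +3.18);  n_4 = (+0.9375, -0.3479)
∠(n_0, n_4) = 174.05°
δ = |180° − 174.05°| = 5.95°
5.95° ≤ 2α = 17.06°  →  valid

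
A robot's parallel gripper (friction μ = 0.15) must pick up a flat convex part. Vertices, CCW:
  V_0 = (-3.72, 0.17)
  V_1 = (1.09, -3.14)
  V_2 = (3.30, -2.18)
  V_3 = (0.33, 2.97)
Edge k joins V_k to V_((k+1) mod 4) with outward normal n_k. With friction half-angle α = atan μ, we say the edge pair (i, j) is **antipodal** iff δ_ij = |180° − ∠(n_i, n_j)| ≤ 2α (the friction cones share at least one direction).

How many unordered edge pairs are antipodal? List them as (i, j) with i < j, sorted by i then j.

α = atan 0.15 = 8.53°;  2α = 17.06°
n_0 = (-0.5669, -0.8238)
n_1 = (+0.3984, -0.9172)
n_2 = (+0.8663, +0.4996)
n_3 = (-0.5687, +0.8226)
  (0,1): δ = 121.99°  ·
  (0,2): δ = 25.49°  ·
  (0,3): δ = 69.19°  ·
  (1,2): δ = 83.51°  ·
  (1,3): δ = 11.18°  ✓
  (2,3): δ = 85.31°  ·
antipodal pairs: 1

count = 1; pairs: (1,3)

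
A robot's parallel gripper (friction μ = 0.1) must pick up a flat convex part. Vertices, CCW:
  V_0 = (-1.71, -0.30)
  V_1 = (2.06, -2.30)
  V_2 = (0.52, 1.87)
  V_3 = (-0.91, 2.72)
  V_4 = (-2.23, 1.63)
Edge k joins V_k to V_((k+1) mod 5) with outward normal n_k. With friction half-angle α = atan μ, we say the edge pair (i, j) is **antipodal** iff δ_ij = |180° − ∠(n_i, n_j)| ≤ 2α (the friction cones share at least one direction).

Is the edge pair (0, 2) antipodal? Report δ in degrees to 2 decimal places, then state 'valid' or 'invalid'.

α = atan 0.1 = 5.71°;  2α = 11.42°
edge 0: e_0 = (+3.77, -2.00);  n_0 = (-0.4686, -0.8834)
edge 2: e_2 = (-1.43, +0.85);  n_2 = (+0.5110, +0.8596)
∠(n_0, n_2) = 177.22°
δ = |180° − 177.22°| = 2.78°
2.78° ≤ 2α = 11.42°  →  valid

δ = 2.78°, valid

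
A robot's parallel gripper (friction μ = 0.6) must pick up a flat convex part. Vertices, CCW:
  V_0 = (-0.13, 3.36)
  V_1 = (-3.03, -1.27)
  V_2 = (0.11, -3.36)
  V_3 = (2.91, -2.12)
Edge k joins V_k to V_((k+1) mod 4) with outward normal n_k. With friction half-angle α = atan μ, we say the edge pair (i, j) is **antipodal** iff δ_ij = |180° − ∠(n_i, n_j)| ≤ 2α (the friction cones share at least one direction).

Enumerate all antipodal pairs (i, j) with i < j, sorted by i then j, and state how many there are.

α = atan 0.6 = 30.96°;  2α = 61.93°
n_0 = (-0.8475, +0.5308)
n_1 = (-0.5541, -0.8325)
n_2 = (+0.4049, -0.9143)
n_3 = (+0.8745, +0.4851)
  (0,1): δ = 91.59°  ·
  (0,2): δ = 34.05°  ✓
  (0,3): δ = 61.08°  ✓
  (1,2): δ = 122.47°  ·
  (1,3): δ = 27.33°  ✓
  (2,3): δ = 84.87°  ·
antipodal pairs: 3

count = 3; pairs: (0,2), (0,3), (1,3)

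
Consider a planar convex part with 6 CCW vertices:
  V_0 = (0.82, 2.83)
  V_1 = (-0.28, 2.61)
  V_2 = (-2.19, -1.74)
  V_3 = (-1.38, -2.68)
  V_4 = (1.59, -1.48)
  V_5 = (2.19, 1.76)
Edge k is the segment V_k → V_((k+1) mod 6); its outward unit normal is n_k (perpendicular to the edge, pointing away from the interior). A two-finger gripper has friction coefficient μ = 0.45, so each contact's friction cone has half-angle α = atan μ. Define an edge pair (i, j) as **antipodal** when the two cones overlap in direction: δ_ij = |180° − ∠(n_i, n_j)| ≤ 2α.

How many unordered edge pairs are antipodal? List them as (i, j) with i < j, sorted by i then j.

count = 4; pairs: (0,3), (1,3), (1,4), (2,5)

α = atan 0.45 = 24.23°;  2α = 48.46°
n_0 = (-0.1961, +0.9806)
n_1 = (-0.9156, +0.4020)
n_2 = (-0.7575, -0.6528)
n_3 = (+0.3746, -0.9272)
n_4 = (+0.9833, -0.1821)
n_5 = (+0.6155, +0.7881)
  (0,1): δ = 125.02°  ·
  (0,2): δ = 60.56°  ·
  (0,3): δ = 10.69°  ✓
  (0,4): δ = 68.20°  ·
  (0,5): δ = 130.70°  ·
  (1,2): δ = 115.54°  ·
  (1,3): δ = 44.29°  ✓
  (1,4): δ = 13.21°  ✓
  (1,5): δ = 75.71°  ·
  (2,3): δ = 108.75°  ·
  (2,4): δ = 51.24°  ·
  (2,5): δ = 11.26°  ✓
  (3,4): δ = 122.49°  ·
  (3,5): δ = 59.99°  ·
  (4,5): δ = 117.50°  ·
antipodal pairs: 4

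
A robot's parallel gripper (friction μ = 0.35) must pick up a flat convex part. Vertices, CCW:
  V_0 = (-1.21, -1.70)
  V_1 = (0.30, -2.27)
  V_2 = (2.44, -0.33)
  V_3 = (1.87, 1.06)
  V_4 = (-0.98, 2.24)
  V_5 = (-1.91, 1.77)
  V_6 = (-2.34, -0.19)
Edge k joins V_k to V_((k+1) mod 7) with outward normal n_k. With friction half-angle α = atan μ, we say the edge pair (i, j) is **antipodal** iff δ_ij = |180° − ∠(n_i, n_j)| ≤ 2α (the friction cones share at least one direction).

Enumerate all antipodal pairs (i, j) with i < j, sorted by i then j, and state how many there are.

α = atan 0.35 = 19.29°;  2α = 38.58°
n_0 = (-0.3532, -0.9356)
n_1 = (+0.6716, -0.7409)
n_2 = (+0.9252, +0.3794)
n_3 = (+0.3825, +0.9239)
n_4 = (-0.4510, +0.8925)
n_5 = (-0.9768, +0.2143)
n_6 = (-0.8006, -0.5992)
  (0,1): δ = 117.13°  ·
  (0,2): δ = 47.02°  ·
  (0,3): δ = 1.81°  ✓
  (0,4): δ = 47.49°  ·
  (0,5): δ = 98.31°  ·
  (0,6): δ = 147.49°  ·
  (1,2): δ = 109.90°  ·
  (1,3): δ = 64.68°  ·
  (1,4): δ = 15.38°  ✓
  (1,5): δ = 35.43°  ✓
  (1,6): δ = 84.62°  ·
  (2,3): δ = 134.79°  ·
  (2,4): δ = 85.49°  ·
  (2,5): δ = 34.67°  ✓
  (2,6): δ = 14.51°  ✓
  (3,4): δ = 130.70°  ·
  (3,5): δ = 79.88°  ·
  (3,6): δ = 30.70°  ✓
  (4,5): δ = 129.18°  ·
  (4,6): δ = 80.00°  ·
  (5,6): δ = 130.82°  ·
antipodal pairs: 6

count = 6; pairs: (0,3), (1,4), (1,5), (2,5), (2,6), (3,6)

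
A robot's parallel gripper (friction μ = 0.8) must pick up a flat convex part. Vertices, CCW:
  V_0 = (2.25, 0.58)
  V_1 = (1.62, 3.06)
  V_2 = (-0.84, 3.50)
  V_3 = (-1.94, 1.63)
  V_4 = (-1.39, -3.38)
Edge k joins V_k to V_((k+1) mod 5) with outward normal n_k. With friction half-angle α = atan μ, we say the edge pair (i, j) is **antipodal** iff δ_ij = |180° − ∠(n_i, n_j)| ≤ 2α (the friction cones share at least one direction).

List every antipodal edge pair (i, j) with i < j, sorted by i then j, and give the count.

count = 6; pairs: (0,2), (0,3), (1,3), (1,4), (2,4), (3,4)

α = atan 0.8 = 38.66°;  2α = 77.32°
n_0 = (+0.9692, +0.2462)
n_1 = (+0.1761, +0.9844)
n_2 = (-0.8619, +0.5070)
n_3 = (-0.9940, -0.1091)
n_4 = (+0.7362, -0.6767)
  (0,1): δ = 114.39°  ·
  (0,2): δ = 44.72°  ✓
  (0,3): δ = 7.99°  ✓
  (0,4): δ = 123.16°  ·
  (1,2): δ = 110.32°  ·
  (1,3): δ = 73.59°  ✓
  (1,4): δ = 57.55°  ✓
  (2,3): δ = 143.27°  ·
  (2,4): δ = 12.12°  ✓
  (3,4): δ = 48.85°  ✓
antipodal pairs: 6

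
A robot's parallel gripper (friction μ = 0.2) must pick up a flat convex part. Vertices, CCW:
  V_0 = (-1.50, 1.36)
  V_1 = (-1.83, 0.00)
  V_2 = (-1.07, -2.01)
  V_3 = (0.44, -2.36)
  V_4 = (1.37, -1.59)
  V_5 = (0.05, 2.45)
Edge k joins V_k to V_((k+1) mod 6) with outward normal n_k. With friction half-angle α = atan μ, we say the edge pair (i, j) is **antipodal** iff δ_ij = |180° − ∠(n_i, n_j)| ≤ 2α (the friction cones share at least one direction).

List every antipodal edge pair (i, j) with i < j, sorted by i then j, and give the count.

count = 2; pairs: (1,4), (3,5)

α = atan 0.2 = 11.31°;  2α = 22.62°
n_0 = (-0.9718, +0.2358)
n_1 = (-0.9354, -0.3537)
n_2 = (-0.2258, -0.9742)
n_3 = (+0.6377, -0.7703)
n_4 = (+0.9505, +0.3106)
n_5 = (-0.5752, +0.8180)
  (0,1): δ = 145.65°  ·
  (0,2): δ = 89.41°  ·
  (0,3): δ = 36.74°  ·
  (0,4): δ = 31.73°  ·
  (0,5): δ = 138.75°  ·
  (1,2): δ = 123.76°  ·
  (1,3): δ = 71.09°  ·
  (1,4): δ = 2.62°  ✓
  (1,5): δ = 104.40°  ·
  (2,3): δ = 127.33°  ·
  (2,4): δ = 58.86°  ·
  (2,5): δ = 48.17°  ·
  (3,4): δ = 111.53°  ·
  (3,5): δ = 4.51°  ✓
  (4,5): δ = 72.98°  ·
antipodal pairs: 2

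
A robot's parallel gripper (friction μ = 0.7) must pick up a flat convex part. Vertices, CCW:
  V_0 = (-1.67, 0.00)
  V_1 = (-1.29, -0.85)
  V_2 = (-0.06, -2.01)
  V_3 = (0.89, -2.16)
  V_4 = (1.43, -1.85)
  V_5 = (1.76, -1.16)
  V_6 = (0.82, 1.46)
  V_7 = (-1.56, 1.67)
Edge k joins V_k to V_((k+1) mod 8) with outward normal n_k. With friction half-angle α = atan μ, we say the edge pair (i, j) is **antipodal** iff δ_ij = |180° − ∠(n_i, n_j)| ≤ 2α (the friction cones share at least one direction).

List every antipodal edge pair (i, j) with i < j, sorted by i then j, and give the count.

α = atan 0.7 = 34.99°;  2α = 69.98°
n_0 = (-0.9129, -0.4081)
n_1 = (-0.6861, -0.7275)
n_2 = (-0.1560, -0.9878)
n_3 = (+0.4979, -0.8673)
n_4 = (+0.9021, -0.4315)
n_5 = (+0.9413, +0.3377)
n_6 = (+0.0879, +0.9961)
n_7 = (-0.9978, +0.0657)
  (0,1): δ = 157.41°  ·
  (0,2): δ = 123.06°  ·
  (0,3): δ = 84.23°  ·
  (0,4): δ = 49.65°  ✓
  (0,5): δ = 4.35°  ✓
  (0,6): δ = 60.87°  ✓
  (0,7): δ = 152.14°  ·
  (1,2): δ = 145.65°  ·
  (1,3): δ = 106.82°  ·
  (1,4): δ = 72.24°  ·
  (1,5): δ = 26.94°  ✓
  (1,6): δ = 38.28°  ✓
  (1,7): δ = 129.55°  ·
  (2,3): δ = 141.17°  ·
  (2,4): δ = 106.59°  ·
  (2,5): δ = 61.29°  ✓
  (2,6): δ = 3.93°  ✓
  (2,7): δ = 95.20°  ·
  (3,4): δ = 145.42°  ·
  (3,5): δ = 100.12°  ·
  (3,6): δ = 34.90°  ✓
  (3,7): δ = 56.37°  ✓
  (4,5): δ = 134.70°  ·
  (4,6): δ = 69.48°  ✓
  (4,7): δ = 21.79°  ✓
  (5,6): δ = 114.78°  ·
  (5,7): δ = 23.51°  ✓
  (6,7): δ = 88.73°  ·
antipodal pairs: 12

count = 12; pairs: (0,4), (0,5), (0,6), (1,5), (1,6), (2,5), (2,6), (3,6), (3,7), (4,6), (4,7), (5,7)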